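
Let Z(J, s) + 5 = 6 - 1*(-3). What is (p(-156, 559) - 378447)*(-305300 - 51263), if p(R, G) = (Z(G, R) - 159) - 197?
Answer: 135065707837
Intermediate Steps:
Z(J, s) = 4 (Z(J, s) = -5 + (6 - 1*(-3)) = -5 + (6 + 3) = -5 + 9 = 4)
p(R, G) = -352 (p(R, G) = (4 - 159) - 197 = -155 - 197 = -352)
(p(-156, 559) - 378447)*(-305300 - 51263) = (-352 - 378447)*(-305300 - 51263) = -378799*(-356563) = 135065707837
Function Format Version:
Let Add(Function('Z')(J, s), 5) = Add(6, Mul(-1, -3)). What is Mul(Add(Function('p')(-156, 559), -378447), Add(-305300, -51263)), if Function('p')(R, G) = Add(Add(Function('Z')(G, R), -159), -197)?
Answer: 135065707837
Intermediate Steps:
Function('Z')(J, s) = 4 (Function('Z')(J, s) = Add(-5, Add(6, Mul(-1, -3))) = Add(-5, Add(6, 3)) = Add(-5, 9) = 4)
Function('p')(R, G) = -352 (Function('p')(R, G) = Add(Add(4, -159), -197) = Add(-155, -197) = -352)
Mul(Add(Function('p')(-156, 559), -378447), Add(-305300, -51263)) = Mul(Add(-352, -378447), Add(-305300, -51263)) = Mul(-378799, -356563) = 135065707837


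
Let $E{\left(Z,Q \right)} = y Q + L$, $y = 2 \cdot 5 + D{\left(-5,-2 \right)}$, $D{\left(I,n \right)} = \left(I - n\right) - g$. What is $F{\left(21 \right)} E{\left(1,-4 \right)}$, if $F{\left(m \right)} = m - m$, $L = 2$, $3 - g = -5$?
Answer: $0$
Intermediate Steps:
$g = 8$ ($g = 3 - -5 = 3 + 5 = 8$)
$D{\left(I,n \right)} = -8 + I - n$ ($D{\left(I,n \right)} = \left(I - n\right) - 8 = -8 + I - n$)
$F{\left(m \right)} = 0$
$y = -1$ ($y = 2 \cdot 5 - 11 = 10 - 11 = -1$)
$E{\left(Z,Q \right)} = 2 - Q$ ($E{\left(Z,Q \right)} = - Q + 2 = 2 - Q$)
$F{\left(21 \right)} E{\left(1,-4 \right)} = 0 \left(2 - -4\right) = 0 \left(2 + 4\right) = 0 \cdot 6 = 0$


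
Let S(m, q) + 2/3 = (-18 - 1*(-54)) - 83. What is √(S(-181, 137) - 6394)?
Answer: 5*I*√2319/3 ≈ 80.26*I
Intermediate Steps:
S(m, q) = -143/3 (S(m, q) = -⅔ + ((-18 - 1*(-54)) - 83) = -⅔ + ((-18 + 54) - 83) = -⅔ + (36 - 83) = -⅔ - 47 = -143/3)
√(S(-181, 137) - 6394) = √(-143/3 - 6394) = √(-19325/3) = 5*I*√2319/3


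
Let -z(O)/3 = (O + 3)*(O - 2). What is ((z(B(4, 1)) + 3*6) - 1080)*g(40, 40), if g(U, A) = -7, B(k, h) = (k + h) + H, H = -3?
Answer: 7434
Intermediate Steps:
B(k, h) = -3 + h + k (B(k, h) = (k + h) - 3 = (h + k) - 3 = -3 + h + k)
z(O) = -3*(-2 + O)*(3 + O) (z(O) = -3*(O + 3)*(O - 2) = -3*(3 + O)*(-2 + O) = -3*(-2 + O)*(3 + O))
((z(B(4, 1)) + 3*6) - 1080)*g(40, 40) = (((18 - 3*(-3 + 1 + 4) - 3*(-3 + 1 + 4)**2) + 3*6) - 1080)*(-7) = (((18 - 3*2 - 3*2**2) + 18) - 1080)*(-7) = (((18 - 6 - 3*4) + 18) - 1080)*(-7) = (((18 - 6 - 12) + 18) - 1080)*(-7) = ((0 + 18) - 1080)*(-7) = (18 - 1080)*(-7) = -1062*(-7) = 7434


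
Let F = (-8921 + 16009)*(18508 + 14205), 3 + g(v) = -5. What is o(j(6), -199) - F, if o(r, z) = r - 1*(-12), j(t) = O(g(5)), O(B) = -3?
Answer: -231869735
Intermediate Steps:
g(v) = -8 (g(v) = -3 - 5 = -8)
j(t) = -3
o(r, z) = 12 + r (o(r, z) = r + 12 = 12 + r)
F = 231869744 (F = 7088*32713 = 231869744)
o(j(6), -199) - F = (12 - 3) - 1*231869744 = 9 - 231869744 = -231869735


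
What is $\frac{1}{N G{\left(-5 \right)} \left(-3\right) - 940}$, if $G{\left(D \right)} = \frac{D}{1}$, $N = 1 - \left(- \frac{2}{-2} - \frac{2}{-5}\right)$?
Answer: $- \frac{1}{946} \approx -0.0010571$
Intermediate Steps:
$N = - \frac{2}{5}$ ($N = 1 - \left(\left(-2\right) \left(- \frac{1}{2}\right) - - \frac{2}{5}\right) = 1 - \left(1 + \frac{2}{5}\right) = 1 - \frac{7}{5} = - \frac{2}{5} \approx -0.4$)
$G{\left(D \right)} = D$ ($G{\left(D \right)} = D 1 = D$)
$\frac{1}{N G{\left(-5 \right)} \left(-3\right) - 940} = \frac{1}{\left(- \frac{2}{5}\right) \left(-5\right) \left(-3\right) - 940} = \frac{1}{2 \left(-3\right) - 940} = \frac{1}{-6 - 940} = \frac{1}{-946} = - \frac{1}{946}$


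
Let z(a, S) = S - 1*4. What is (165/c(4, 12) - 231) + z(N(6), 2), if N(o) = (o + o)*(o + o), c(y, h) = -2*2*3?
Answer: -987/4 ≈ -246.75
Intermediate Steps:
c(y, h) = -12 (c(y, h) = -4*3 = -12)
N(o) = 4*o**2 (N(o) = (2*o)*(2*o) = 4*o**2)
z(a, S) = -4 + S (z(a, S) = S - 4 = -4 + S)
(165/c(4, 12) - 231) + z(N(6), 2) = (165/(-12) - 231) + (-4 + 2) = (165*(-1/12) - 231) - 2 = (-55/4 - 231) - 2 = -979/4 - 2 = -987/4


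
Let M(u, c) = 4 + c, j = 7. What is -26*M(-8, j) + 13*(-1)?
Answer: -299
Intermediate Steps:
-26*M(-8, j) + 13*(-1) = -26*(4 + 7) + 13*(-1) = -26*11 - 13 = -286 - 13 = -299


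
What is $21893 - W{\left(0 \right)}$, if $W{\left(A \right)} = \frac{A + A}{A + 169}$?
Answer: $21893$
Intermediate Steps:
$W{\left(A \right)} = \frac{2 A}{169 + A}$
$21893 - W{\left(0 \right)} = 21893 - 2 \cdot 0 \frac{1}{169 + 0} = 21893 - 2 \cdot 0 \cdot \frac{1}{169} = 21893 - 0 = 21893 + 0 = 21893$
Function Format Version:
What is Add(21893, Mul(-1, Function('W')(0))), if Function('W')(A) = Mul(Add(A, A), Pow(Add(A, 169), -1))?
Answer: 21893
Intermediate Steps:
Function('W')(A) = Mul(2, A, Pow(Add(169, A), -1)) (Function('W')(A) = Mul(Mul(2, A), Pow(Add(169, A), -1)) = Mul(2, A, Pow(Add(169, A), -1)))
Add(21893, Mul(-1, Function('W')(0))) = Add(21893, Mul(-1, Mul(2, 0, Pow(Add(169, 0), -1)))) = Add(21893, Mul(-1, Mul(2, 0, Pow(169, -1)))) = Add(21893, Mul(-1, Mul(2, 0, Rational(1, 169)))) = Add(21893, Mul(-1, 0)) = Add(21893, 0) = 21893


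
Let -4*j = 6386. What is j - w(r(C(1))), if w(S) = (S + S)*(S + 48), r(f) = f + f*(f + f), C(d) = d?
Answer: -3805/2 ≈ -1902.5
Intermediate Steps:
j = -3193/2 (j = -1/4*6386 = -3193/2 ≈ -1596.5)
r(f) = f + 2*f**2 (r(f) = f + f*(2*f) = f + 2*f**2)
w(S) = 2*S*(48 + S) (w(S) = (2*S)*(48 + S) = 2*S*(48 + S))
j - w(r(C(1))) = -3193/2 - 2*1*(1 + 2*1)*(48 + 1*(1 + 2*1)) = -3193/2 - 2*1*(1 + 2)*(48 + 1*(1 + 2)) = -3193/2 - 2*1*3*(48 + 1*3) = -3193/2 - 2*3*(48 + 3) = -3193/2 - 2*3*51 = -3193/2 - 1*306 = -3193/2 - 306 = -3805/2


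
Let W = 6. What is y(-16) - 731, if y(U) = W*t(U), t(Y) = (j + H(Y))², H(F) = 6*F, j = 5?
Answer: 48955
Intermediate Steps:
t(Y) = (5 + 6*Y)²
y(U) = 6*(5 + 6*U)²
y(-16) - 731 = 6*(5 + 6*(-16))² - 731 = 6*(5 - 96)² - 731 = 6*(-91)² - 731 = 6*8281 - 731 = 49686 - 731 = 48955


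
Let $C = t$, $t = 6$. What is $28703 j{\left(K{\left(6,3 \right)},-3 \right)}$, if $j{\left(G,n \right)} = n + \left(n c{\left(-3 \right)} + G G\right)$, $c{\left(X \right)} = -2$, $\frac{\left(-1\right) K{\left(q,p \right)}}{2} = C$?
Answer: $4219341$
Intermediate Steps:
$C = 6$
$K{\left(q,p \right)} = -12$ ($K{\left(q,p \right)} = \left(-2\right) 6 = -12$)
$j{\left(G,n \right)} = G^{2} - n$ ($j{\left(G,n \right)} = n + \left(n \left(-2\right) + G G\right) = n + \left(- 2 n + G^{2}\right) = n + \left(G^{2} - 2 n\right) = G^{2} - n$)
$28703 j{\left(K{\left(6,3 \right)},-3 \right)} = 28703 \left(\left(-12\right)^{2} - -3\right) = 28703 \left(144 + 3\right) = 28703 \cdot 147 = 4219341$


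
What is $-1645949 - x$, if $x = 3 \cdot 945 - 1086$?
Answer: $-1647698$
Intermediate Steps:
$x = 1749$ ($x = 2835 - 1086 = 1749$)
$-1645949 - x = -1645949 - 1749 = -1647698$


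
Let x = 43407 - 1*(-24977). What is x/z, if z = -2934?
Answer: -34192/1467 ≈ -23.307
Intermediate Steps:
x = 68384 (x = 43407 + 24977 = 68384)
x/z = 68384/(-2934) = 68384*(-1/2934) = -34192/1467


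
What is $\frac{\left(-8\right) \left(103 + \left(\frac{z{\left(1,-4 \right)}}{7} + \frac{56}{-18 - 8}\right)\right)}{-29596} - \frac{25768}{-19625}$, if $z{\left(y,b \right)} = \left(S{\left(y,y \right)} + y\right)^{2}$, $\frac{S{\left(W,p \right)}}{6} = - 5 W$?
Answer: $\frac{18139143812}{13213689125} \approx 1.3728$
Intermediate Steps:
$S{\left(W,p \right)} = - 30 W$ ($S{\left(W,p \right)} = 6 \left(- 5 W\right) = - 30 W$)
$z{\left(y,b \right)} = 841 y^{2}$ ($z{\left(y,b \right)} = \left(- 30 y + y\right)^{2} = \left(- 29 y\right)^{2} = 841 y^{2}$)
$\frac{\left(-8\right) \left(103 + \left(\frac{z{\left(1,-4 \right)}}{7} + \frac{56}{-18 - 8}\right)\right)}{-29596} - \frac{25768}{-19625} = \frac{\left(-8\right) \left(103 + \left(\frac{841 \cdot 1^{2}}{7} + \frac{56}{-18 - 8}\right)\right)}{-29596} - \frac{25768}{-19625} = - 8 \left(103 + \left(841 \cdot 1 \cdot \frac{1}{7} + \frac{56}{-26}\right)\right) \left(- \frac{1}{29596}\right) - - \frac{25768}{19625} = - 8 \left(103 + \left(841 \cdot \frac{1}{7} + 56 \left(- \frac{1}{26}\right)\right)\right) \left(- \frac{1}{29596}\right) + \frac{25768}{19625} = - 8 \left(103 + \left(\frac{841}{7} - \frac{28}{13}\right)\right) \left(- \frac{1}{29596}\right) + \frac{25768}{19625} = - 8 \left(103 + \frac{10737}{91}\right) \left(- \frac{1}{29596}\right) + \frac{25768}{19625} = \left(-8\right) \frac{20110}{91} \left(- \frac{1}{29596}\right) + \frac{25768}{19625} = \left(- \frac{160880}{91}\right) \left(- \frac{1}{29596}\right) + \frac{25768}{19625} = \frac{40220}{673309} + \frac{25768}{19625} = \frac{18139143812}{13213689125}$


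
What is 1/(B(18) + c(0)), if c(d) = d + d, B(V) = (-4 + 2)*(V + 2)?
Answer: -1/40 ≈ -0.025000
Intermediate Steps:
B(V) = -4 - 2*V (B(V) = -2*(2 + V) = -4 - 2*V)
c(d) = 2*d
1/(B(18) + c(0)) = 1/((-4 - 2*18) + 2*0) = 1/((-4 - 36) + 0) = 1/(-40 + 0) = 1/(-40) = -1/40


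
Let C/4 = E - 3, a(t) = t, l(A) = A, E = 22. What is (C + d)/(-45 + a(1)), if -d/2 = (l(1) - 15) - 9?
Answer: -61/22 ≈ -2.7727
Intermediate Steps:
d = 46 (d = -2*((1 - 15) - 9) = -2*(-14 - 9) = -2*(-23) = 46)
C = 76 (C = 4*(22 - 3) = 4*19 = 76)
(C + d)/(-45 + a(1)) = (76 + 46)/(-45 + 1) = 122/(-44) = 122*(-1/44) = -61/22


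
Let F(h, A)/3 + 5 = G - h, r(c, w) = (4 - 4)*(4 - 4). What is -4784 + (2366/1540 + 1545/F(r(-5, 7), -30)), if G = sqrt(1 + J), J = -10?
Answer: -4542416/935 - 1545*I/34 ≈ -4858.2 - 45.441*I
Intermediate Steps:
G = 3*I (G = sqrt(1 - 10) = sqrt(-9) = 3*I ≈ 3.0*I)
r(c, w) = 0 (r(c, w) = 0*0 = 0)
F(h, A) = -15 - 3*h + 9*I (F(h, A) = -15 + 3*(3*I - h) = -15 + 3*(-h + 3*I) = -15 + (-3*h + 9*I) = -15 - 3*h + 9*I)
-4784 + (2366/1540 + 1545/F(r(-5, 7), -30)) = -4784 + (2366/1540 + 1545/(-15 - 3*0 + 9*I)) = -4784 + (2366*(1/1540) + 1545/(-15 + 0 + 9*I)) = -4784 + (169/110 + 1545/(-15 + 9*I)) = -4784 + (169/110 + 1545*((-15 - 9*I)/306)) = -4784 + (169/110 + 515*(-15 - 9*I)/102) = -526071/110 + 515*(-15 - 9*I)/102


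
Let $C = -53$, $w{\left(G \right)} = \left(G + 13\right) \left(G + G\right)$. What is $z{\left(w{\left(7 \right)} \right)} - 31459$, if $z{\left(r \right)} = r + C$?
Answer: $-31232$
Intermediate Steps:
$w{\left(G \right)} = 2 G \left(13 + G\right)$ ($w{\left(G \right)} = \left(13 + G\right) 2 G = 2 G \left(13 + G\right)$)
$z{\left(r \right)} = -53 + r$ ($z{\left(r \right)} = r - 53 = -53 + r$)
$z{\left(w{\left(7 \right)} \right)} - 31459 = \left(-53 + 2 \cdot 7 \left(13 + 7\right)\right) - 31459 = \left(-53 + 2 \cdot 7 \cdot 20\right) - 31459 = \left(-53 + 280\right) - 31459 = 227 - 31459 = -31232$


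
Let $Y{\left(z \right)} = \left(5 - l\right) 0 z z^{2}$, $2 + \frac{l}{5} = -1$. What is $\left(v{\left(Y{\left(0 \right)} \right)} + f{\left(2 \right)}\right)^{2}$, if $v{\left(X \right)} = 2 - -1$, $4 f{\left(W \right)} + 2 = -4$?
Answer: $\frac{9}{4} \approx 2.25$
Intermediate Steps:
$l = -15$ ($l = -10 + 5 \left(-1\right) = -10 - 5 = -15$)
$Y{\left(z \right)} = 0$ ($Y{\left(z \right)} = \left(5 - -15\right) 0 z z^{2} = \left(5 + 15\right) 0 z z^{2} = 20 \cdot 0 z z^{2} = 0 z z^{2} = 0 z^{2} = 0$)
$f{\left(W \right)} = - \frac{3}{2}$ ($f{\left(W \right)} = - \frac{1}{2} + \frac{1}{4} \left(-4\right) = - \frac{1}{2} - 1 = - \frac{3}{2}$)
$v{\left(X \right)} = 3$ ($v{\left(X \right)} = 2 + 1 = 3$)
$\left(v{\left(Y{\left(0 \right)} \right)} + f{\left(2 \right)}\right)^{2} = \left(3 - \frac{3}{2}\right)^{2} = \left(\frac{3}{2}\right)^{2} = \frac{9}{4}$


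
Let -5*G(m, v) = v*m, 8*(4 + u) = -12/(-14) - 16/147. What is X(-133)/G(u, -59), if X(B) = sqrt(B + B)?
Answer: -2940*I*sqrt(266)/135523 ≈ -0.35381*I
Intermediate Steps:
u = -2297/588 (u = -4 + (-12/(-14) - 16/147)/8 = -4 + (-12*(-1/14) - 16*1/147)/8 = -4 + (6/7 - 16/147)/8 = -4 + (1/8)*(110/147) = -4 + 55/588 = -2297/588 ≈ -3.9065)
G(m, v) = -m*v/5 (G(m, v) = -v*m/5 = -m*v/5)
X(B) = sqrt(2)*sqrt(B) (X(B) = sqrt(2*B) = sqrt(2)*sqrt(B))
X(-133)/G(u, -59) = (sqrt(2)*sqrt(-133))/((-1/5*(-2297/588)*(-59))) = (sqrt(2)*(I*sqrt(133)))/(-135523/2940) = (I*sqrt(266))*(-2940/135523) = -2940*I*sqrt(266)/135523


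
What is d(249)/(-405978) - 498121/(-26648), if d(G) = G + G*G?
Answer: 33427888223/1803083624 ≈ 18.539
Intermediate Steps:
d(G) = G + G**2
d(249)/(-405978) - 498121/(-26648) = (249*(1 + 249))/(-405978) - 498121/(-26648) = (249*250)*(-1/405978) - 498121*(-1/26648) = 62250*(-1/405978) + 498121/26648 = -10375/67663 + 498121/26648 = 33427888223/1803083624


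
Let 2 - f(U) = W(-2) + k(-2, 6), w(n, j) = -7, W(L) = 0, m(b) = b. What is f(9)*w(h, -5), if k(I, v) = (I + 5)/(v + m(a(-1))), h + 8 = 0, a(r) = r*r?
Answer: -11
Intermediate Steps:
a(r) = r²
h = -8 (h = -8 + 0 = -8)
k(I, v) = (5 + I)/(1 + v) (k(I, v) = (I + 5)/(v + (-1)²) = (5 + I)/(v + 1) = (5 + I)/(1 + v))
f(U) = 11/7 (f(U) = 2 - (0 + (5 - 2)/(1 + 6)) = 2 - (0 + 3/7) = 2 - 1*3/7 = 2 - 3/7 = 11/7)
f(9)*w(h, -5) = (11/7)*(-7) = -11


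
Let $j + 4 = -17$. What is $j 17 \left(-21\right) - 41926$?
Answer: $-34429$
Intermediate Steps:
$j = -21$ ($j = -4 - 17 = -21$)
$j 17 \left(-21\right) - 41926 = \left(-21\right) 17 \left(-21\right) - 41926 = \left(-357\right) \left(-21\right) - 41926 = 7497 - 41926 = -34429$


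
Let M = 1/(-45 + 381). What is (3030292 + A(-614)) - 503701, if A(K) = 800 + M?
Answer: 849203377/336 ≈ 2.5274e+6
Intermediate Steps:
M = 1/336 ≈ 0.0029762
A(K) = 268801/336 (A(K) = 800 + 1/336 = 268801/336)
(3030292 + A(-614)) - 503701 = (3030292 + 268801/336) - 503701 = 1018446913/336 - 503701 = 849203377/336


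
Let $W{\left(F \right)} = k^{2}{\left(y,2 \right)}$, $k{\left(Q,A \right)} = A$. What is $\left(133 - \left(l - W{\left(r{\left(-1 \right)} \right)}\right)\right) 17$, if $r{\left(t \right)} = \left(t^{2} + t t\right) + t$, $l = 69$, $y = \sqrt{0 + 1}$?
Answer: $1156$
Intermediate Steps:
$y = 1$ ($y = \sqrt{1} = 1$)
$r{\left(t \right)} = t + 2 t^{2}$ ($r{\left(t \right)} = \left(t^{2} + t^{2}\right) + t = 2 t^{2} + t = t + 2 t^{2}$)
$W{\left(F \right)} = 4$ ($W{\left(F \right)} = 2^{2} = 4$)
$\left(133 - \left(l - W{\left(r{\left(-1 \right)} \right)}\right)\right) 17 = \left(133 + \left(4 - 69\right)\right) 17 = \left(133 - 65\right) 17 = 68 \cdot 17 = 1156$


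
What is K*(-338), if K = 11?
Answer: -3718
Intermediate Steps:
K*(-338) = 11*(-338) = -3718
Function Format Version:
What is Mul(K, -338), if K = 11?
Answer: -3718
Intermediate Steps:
Mul(K, -338) = Mul(11, -338) = -3718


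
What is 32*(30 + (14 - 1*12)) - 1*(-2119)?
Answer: 3143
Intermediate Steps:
32*(30 + (14 - 1*12)) - 1*(-2119) = 32*(30 + (14 - 12)) + 2119 = 32*(30 + 2) + 2119 = 32*32 + 2119 = 1024 + 2119 = 3143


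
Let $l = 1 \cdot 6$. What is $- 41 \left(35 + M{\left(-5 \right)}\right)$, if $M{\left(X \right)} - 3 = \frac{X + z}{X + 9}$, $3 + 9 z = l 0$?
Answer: $- \frac{4510}{3} \approx -1503.3$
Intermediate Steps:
$l = 6$
$z = - \frac{1}{3}$ ($z = - \frac{1}{3} + \frac{6 \cdot 0}{9} = - \frac{1}{3} + \frac{1}{9} \cdot 0 = - \frac{1}{3} + 0 = - \frac{1}{3} \approx -0.33333$)
$M{\left(X \right)} = 3 + \frac{- \frac{1}{3} + X}{9 + X}$ ($M{\left(X \right)} = 3 + \frac{X - \frac{1}{3}}{X + 9} = 3 + \frac{- \frac{1}{3} + X}{9 + X}$)
$- 41 \left(35 + M{\left(-5 \right)}\right) = - 41 \left(35 + \frac{4 \left(20 + 3 \left(-5\right)\right)}{3 \left(9 - 5\right)}\right) = - 41 \left(35 + \frac{4 \left(20 - 15\right)}{3 \cdot 4}\right) = - 41 \left(35 + \frac{4}{3} \cdot \frac{1}{4} \cdot 5\right) = - 41 \left(35 + \frac{5}{3}\right) = \left(-41\right) \frac{110}{3} = - \frac{4510}{3}$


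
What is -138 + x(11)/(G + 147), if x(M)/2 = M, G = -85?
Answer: -4267/31 ≈ -137.65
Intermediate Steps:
x(M) = 2*M
-138 + x(11)/(G + 147) = -138 + (2*11)/(-85 + 147) = -138 + 22/62 = -138 + (1/62)*22 = -138 + 11/31 = -4267/31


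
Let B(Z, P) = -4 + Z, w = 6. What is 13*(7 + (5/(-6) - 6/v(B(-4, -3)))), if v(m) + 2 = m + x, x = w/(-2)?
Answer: 517/6 ≈ 86.167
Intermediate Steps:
x = -3 (x = 6/(-2) = 6*(-½) = -3)
v(m) = -5 + m (v(m) = -2 + (m - 3) = -2 + (-3 + m) = -5 + m)
13*(7 + (5/(-6) - 6/v(B(-4, -3)))) = 13*(7 + (5/(-6) - 6/(-5 + (-4 - 4)))) = 13*(7 + (5*(-⅙) - 6/(-5 - 8))) = 13*(7 + (-⅚ - 6/(-13))) = 13*(7 + (-⅚ - 6*(-1/13))) = 13*(7 + (-⅚ + 6/13)) = 13*(7 - 29/78) = 13*(517/78) = 517/6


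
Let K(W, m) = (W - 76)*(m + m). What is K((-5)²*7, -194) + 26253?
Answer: -12159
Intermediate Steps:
K(W, m) = 2*m*(-76 + W) (K(W, m) = (-76 + W)*(2*m) = 2*m*(-76 + W))
K((-5)²*7, -194) + 26253 = 2*(-194)*(-76 + (-5)²*7) + 26253 = 2*(-194)*(-76 + 25*7) + 26253 = 2*(-194)*(-76 + 175) + 26253 = 2*(-194)*99 + 26253 = -38412 + 26253 = -12159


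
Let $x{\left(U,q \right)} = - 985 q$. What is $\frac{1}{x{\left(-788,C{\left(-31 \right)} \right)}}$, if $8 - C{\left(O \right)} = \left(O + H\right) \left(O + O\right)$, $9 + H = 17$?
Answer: $\frac{1}{1396730} \approx 7.1596 \cdot 10^{-7}$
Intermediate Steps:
$H = 8$ ($H = -9 + 17 = 8$)
$C{\left(O \right)} = 8 - 2 O \left(8 + O\right)$ ($C{\left(O \right)} = 8 - \left(O + 8\right) \left(O + O\right) = 8 - \left(8 + O\right) 2 O = 8 - 2 O \left(8 + O\right)$)
$\frac{1}{x{\left(-788,C{\left(-31 \right)} \right)}} = \frac{1}{\left(-985\right) \left(8 - -496 - 2 \left(-31\right)^{2}\right)} = \frac{1}{\left(-985\right) \left(8 + 496 - 1922\right)} = \frac{1}{\left(-985\right) \left(-1418\right)} = \frac{1}{1396730}$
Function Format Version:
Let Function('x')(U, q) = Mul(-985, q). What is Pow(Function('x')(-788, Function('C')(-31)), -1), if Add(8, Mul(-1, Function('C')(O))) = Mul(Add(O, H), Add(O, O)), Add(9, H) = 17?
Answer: Rational(1, 1396730) ≈ 7.1596e-7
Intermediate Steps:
H = 8 (H = Add(-9, 17) = 8)
Function('C')(O) = Add(8, Mul(-2, O, Add(8, O))) (Function('C')(O) = Add(8, Mul(-1, Mul(Add(O, 8), Add(O, O)))) = Add(8, Mul(-1, Mul(Add(8, O), Mul(2, O)))) = Add(8, Mul(-1, Mul(2, O, Add(8, O)))) = Add(8, Mul(-2, O, Add(8, O))))
Pow(Function('x')(-788, Function('C')(-31)), -1) = Pow(Mul(-985, Add(8, Mul(-16, -31), Mul(-2, Pow(-31, 2)))), -1) = Pow(Mul(-985, Add(8, 496, Mul(-2, 961))), -1) = Pow(Mul(-985, Add(8, 496, -1922)), -1) = Pow(Mul(-985, -1418), -1) = Pow(1396730, -1) = Rational(1, 1396730)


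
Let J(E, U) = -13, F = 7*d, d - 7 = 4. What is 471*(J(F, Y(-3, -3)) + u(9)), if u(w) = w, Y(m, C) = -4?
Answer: -1884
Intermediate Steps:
d = 11 (d = 7 + 4 = 11)
F = 77 (F = 7*11 = 77)
471*(J(F, Y(-3, -3)) + u(9)) = 471*(-13 + 9) = 471*(-4) = -1884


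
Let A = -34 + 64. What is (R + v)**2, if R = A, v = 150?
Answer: 32400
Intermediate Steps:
A = 30
R = 30
(R + v)**2 = (30 + 150)**2 = 180**2 = 32400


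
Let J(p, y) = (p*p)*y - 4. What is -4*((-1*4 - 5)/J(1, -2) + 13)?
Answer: -58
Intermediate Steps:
J(p, y) = -4 + y*p² (J(p, y) = p²*y - 4 = y*p² - 4 = -4 + y*p²)
-4*((-1*4 - 5)/J(1, -2) + 13) = -4*((-1*4 - 5)/(-4 - 2*1²) + 13) = -4*((-4 - 5)/(-4 - 2*1) + 13) = -4*(-9/(-4 - 2) + 13) = -4*(-9/(-6) + 13) = -4*(-9*(-⅙) + 13) = -4*(3/2 + 13) = -4*29/2 = -1*58 = -58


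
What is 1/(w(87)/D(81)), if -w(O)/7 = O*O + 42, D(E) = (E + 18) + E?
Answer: -60/17759 ≈ -0.0033786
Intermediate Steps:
D(E) = 18 + 2*E (D(E) = (18 + E) + E = 18 + 2*E)
w(O) = -294 - 7*O² (w(O) = -7*(O*O + 42) = -7*(O² + 42) = -7*(42 + O²) = -294 - 7*O²)
1/(w(87)/D(81)) = 1/((-294 - 7*87²)/(18 + 2*81)) = 1/((-294 - 7*7569)/(18 + 162)) = 1/((-294 - 52983)/180) = 1/(-53277*1/180) = 1/(-17759/60) = -60/17759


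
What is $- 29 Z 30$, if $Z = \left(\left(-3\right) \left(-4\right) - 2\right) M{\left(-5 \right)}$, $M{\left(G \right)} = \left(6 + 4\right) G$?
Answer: $435000$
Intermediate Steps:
$M{\left(G \right)} = 10 G$
$Z = -500$ ($Z = \left(\left(-3\right) \left(-4\right) - 2\right) 10 \left(-5\right) = \left(12 - 2\right) \left(-50\right) = 10 \left(-50\right) = -500$)
$- 29 Z 30 = \left(-29\right) \left(-500\right) 30 = 14500 \cdot 30 = 435000$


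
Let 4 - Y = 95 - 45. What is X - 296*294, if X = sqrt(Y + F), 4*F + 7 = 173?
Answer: -87024 + 3*I*sqrt(2)/2 ≈ -87024.0 + 2.1213*I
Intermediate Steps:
F = 83/2 (F = -7/4 + (1/4)*173 = -7/4 + 173/4 = 83/2 ≈ 41.500)
Y = -46 (Y = 4 - (95 - 45) = 4 - 1*50 = 4 - 50 = -46)
X = 3*I*sqrt(2)/2 (X = sqrt(-46 + 83/2) = sqrt(-9/2) = 3*I*sqrt(2)/2 ≈ 2.1213*I)
X - 296*294 = 3*I*sqrt(2)/2 - 296*294 = 3*I*sqrt(2)/2 - 87024 = -87024 + 3*I*sqrt(2)/2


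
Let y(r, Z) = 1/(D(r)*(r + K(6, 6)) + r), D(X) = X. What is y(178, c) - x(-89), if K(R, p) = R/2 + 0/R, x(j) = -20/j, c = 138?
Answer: -7279/32396 ≈ -0.22469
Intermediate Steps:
K(R, p) = R/2 (K(R, p) = R*(1/2) + 0 = R/2 + 0 = R/2)
y(r, Z) = 1/(r + r*(3 + r)) (y(r, Z) = 1/(r*(r + (1/2)*6) + r) = 1/(r*(r + 3) + r) = 1/(r*(3 + r) + r) = 1/(r + r*(3 + r)))
y(178, c) - x(-89) = 1/(178*(4 + 178)) - (-20)/(-89) = (1/178)/182 - (-20)*(-1)/89 = (1/178)*(1/182) - 1*20/89 = 1/32396 - 20/89 = -7279/32396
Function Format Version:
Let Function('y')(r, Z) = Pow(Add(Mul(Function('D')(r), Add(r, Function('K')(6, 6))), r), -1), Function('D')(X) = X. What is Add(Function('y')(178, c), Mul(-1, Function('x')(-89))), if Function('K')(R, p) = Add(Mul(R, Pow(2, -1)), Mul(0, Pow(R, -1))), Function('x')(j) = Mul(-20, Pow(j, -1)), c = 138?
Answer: Rational(-7279, 32396) ≈ -0.22469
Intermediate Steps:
Function('K')(R, p) = Mul(Rational(1, 2), R) (Function('K')(R, p) = Add(Mul(R, Rational(1, 2)), 0) = Add(Mul(Rational(1, 2), R), 0) = Mul(Rational(1, 2), R))
Function('y')(r, Z) = Pow(Add(r, Mul(r, Add(3, r))), -1) (Function('y')(r, Z) = Pow(Add(Mul(r, Add(r, Mul(Rational(1, 2), 6))), r), -1) = Pow(Add(Mul(r, Add(r, 3)), r), -1) = Pow(Add(Mul(r, Add(3, r)), r), -1) = Pow(Add(r, Mul(r, Add(3, r))), -1))
Add(Function('y')(178, c), Mul(-1, Function('x')(-89))) = Add(Mul(Pow(178, -1), Pow(Add(4, 178), -1)), Mul(-1, Mul(-20, Pow(-89, -1)))) = Add(Mul(Rational(1, 178), Pow(182, -1)), Mul(-1, Mul(-20, Rational(-1, 89)))) = Add(Mul(Rational(1, 178), Rational(1, 182)), Mul(-1, Rational(20, 89))) = Add(Rational(1, 32396), Rational(-20, 89)) = Rational(-7279, 32396)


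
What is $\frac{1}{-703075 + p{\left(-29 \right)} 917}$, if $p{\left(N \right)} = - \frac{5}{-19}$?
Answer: $- \frac{19}{13353840} \approx -1.4228 \cdot 10^{-6}$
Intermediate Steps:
$p{\left(N \right)} = \frac{5}{19}$ ($p{\left(N \right)} = \left(-5\right) \left(- \frac{1}{19}\right) = \frac{5}{19}$)
$\frac{1}{-703075 + p{\left(-29 \right)} 917} = \frac{1}{-703075 + \frac{5}{19} \cdot 917} = \frac{1}{-703075 + \frac{4585}{19}} = \frac{1}{- \frac{13353840}{19}} = - \frac{19}{13353840}$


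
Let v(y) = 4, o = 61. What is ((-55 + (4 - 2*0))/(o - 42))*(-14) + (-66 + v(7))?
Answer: -464/19 ≈ -24.421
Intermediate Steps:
((-55 + (4 - 2*0))/(o - 42))*(-14) + (-66 + v(7)) = ((-55 + (4 - 2*0))/(61 - 42))*(-14) + (-66 + 4) = ((-55 + (4 + 0))/19)*(-14) - 62 = ((-55 + 4)*(1/19))*(-14) - 62 = -51*1/19*(-14) - 62 = -51/19*(-14) - 62 = 714/19 - 62 = -464/19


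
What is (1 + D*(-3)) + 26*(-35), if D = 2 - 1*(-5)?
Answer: -930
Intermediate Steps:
D = 7 (D = 2 + 5 = 7)
(1 + D*(-3)) + 26*(-35) = (1 + 7*(-3)) + 26*(-35) = (1 - 21) - 910 = -20 - 910 = -930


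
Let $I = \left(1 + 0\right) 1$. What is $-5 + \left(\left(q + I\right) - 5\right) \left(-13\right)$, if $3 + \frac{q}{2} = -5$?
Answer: $255$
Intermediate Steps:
$q = -16$ ($q = -6 + 2 \left(-5\right) = -6 - 10 = -16$)
$I = 1$ ($I = 1 \cdot 1 = 1$)
$-5 + \left(\left(q + I\right) - 5\right) \left(-13\right) = -5 + \left(\left(-16 + 1\right) - 5\right) \left(-13\right) = -5 + \left(-15 - 5\right) \left(-13\right) = -5 - -260 = -5 + 260 = 255$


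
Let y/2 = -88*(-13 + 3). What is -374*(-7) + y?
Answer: 4378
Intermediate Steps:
y = 1760 (y = 2*(-88*(-13 + 3)) = 2*(-88*(-10)) = 2*880 = 1760)
-374*(-7) + y = -374*(-7) + 1760 = 2618 + 1760 = 4378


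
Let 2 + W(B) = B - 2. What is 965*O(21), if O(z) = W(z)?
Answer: 16405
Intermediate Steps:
W(B) = -4 + B (W(B) = -2 + (B - 2) = -2 + (-2 + B) = -4 + B)
O(z) = -4 + z
965*O(21) = 965*(-4 + 21) = 965*17 = 16405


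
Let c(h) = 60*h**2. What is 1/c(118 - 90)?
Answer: 1/47040 ≈ 2.1259e-5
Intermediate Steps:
1/c(118 - 90) = 1/(60*(118 - 90)**2) = 1/(60*28**2) = 1/(60*784) = 1/47040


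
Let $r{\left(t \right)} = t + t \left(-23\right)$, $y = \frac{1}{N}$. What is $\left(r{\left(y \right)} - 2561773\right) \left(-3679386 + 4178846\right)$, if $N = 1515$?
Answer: $- \frac{387689454399364}{303} \approx -1.2795 \cdot 10^{12}$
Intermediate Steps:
$y = \frac{1}{1515} \approx 0.00066007$
$r{\left(t \right)} = - 22 t$ ($r{\left(t \right)} = t - 23 t = - 22 t$)
$\left(r{\left(y \right)} - 2561773\right) \left(-3679386 + 4178846\right) = \left(\left(-22\right) \frac{1}{1515} - 2561773\right) \left(-3679386 + 4178846\right) = \left(- \frac{22}{1515} - 2561773\right) 499460 = \left(- \frac{3881086117}{1515}\right) 499460 = - \frac{387689454399364}{303}$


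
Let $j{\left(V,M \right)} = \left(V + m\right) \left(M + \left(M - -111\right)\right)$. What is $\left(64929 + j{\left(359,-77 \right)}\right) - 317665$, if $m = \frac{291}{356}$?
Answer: $- \frac{95482101}{356} \approx -2.6821 \cdot 10^{5}$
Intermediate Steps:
$m = \frac{291}{356}$ ($m = 291 \cdot \frac{1}{356} = \frac{291}{356} \approx 0.81742$)
$j{\left(V,M \right)} = \left(111 + 2 M\right) \left(\frac{291}{356} + V\right)$ ($j{\left(V,M \right)} = \left(V + \frac{291}{356}\right) \left(M + \left(M - -111\right)\right) = \left(\frac{291}{356} + V\right) \left(M + \left(M + 111\right)\right) = \left(\frac{291}{356} + V\right) \left(M + \left(111 + M\right)\right) = \left(\frac{291}{356} + V\right) \left(111 + 2 M\right) = \left(111 + 2 M\right) \left(\frac{291}{356} + V\right)$)
$\left(64929 + j{\left(359,-77 \right)}\right) - 317665 = \left(64929 + \left(\frac{32301}{356} + 111 \cdot 359 + \frac{291}{178} \left(-77\right) + 2 \left(-77\right) 359\right)\right) - 317665 = \left(64929 + \left(\frac{32301}{356} + 39849 - \frac{22407}{178} - 55286\right)\right) - 317665 = \left(64929 - \frac{5508085}{356}\right) - 317665 = \frac{17606639}{356} - 317665 = - \frac{95482101}{356}$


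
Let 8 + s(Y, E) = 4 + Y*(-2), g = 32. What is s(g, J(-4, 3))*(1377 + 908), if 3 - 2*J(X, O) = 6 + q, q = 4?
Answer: -155380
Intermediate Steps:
J(X, O) = -7/2 (J(X, O) = 3/2 - (6 + 4)/2 = 3/2 - ½*10 = 3/2 - 5 = -7/2)
s(Y, E) = -4 - 2*Y (s(Y, E) = -8 + (4 + Y*(-2)) = -8 + (4 - 2*Y) = -4 - 2*Y)
s(g, J(-4, 3))*(1377 + 908) = (-4 - 2*32)*(1377 + 908) = (-4 - 64)*2285 = -68*2285 = -155380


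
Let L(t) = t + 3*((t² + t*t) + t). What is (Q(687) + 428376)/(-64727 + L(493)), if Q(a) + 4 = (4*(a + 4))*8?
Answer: 450484/1395539 ≈ 0.32280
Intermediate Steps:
Q(a) = 124 + 32*a (Q(a) = -4 + (4*(a + 4))*8 = -4 + (4*(4 + a))*8 = -4 + (16 + 4*a)*8 = -4 + (128 + 32*a) = 124 + 32*a)
L(t) = 4*t + 6*t² (L(t) = t + 3*((t² + t²) + t) = t + 3*(2*t² + t) = t + 3*(t + 2*t²) = t + (3*t + 6*t²) = 4*t + 6*t²)
(Q(687) + 428376)/(-64727 + L(493)) = ((124 + 32*687) + 428376)/(-64727 + 2*493*(2 + 3*493)) = ((124 + 21984) + 428376)/(-64727 + 2*493*(2 + 1479)) = (22108 + 428376)/(-64727 + 2*493*1481) = 450484/(-64727 + 1460266) = 450484/1395539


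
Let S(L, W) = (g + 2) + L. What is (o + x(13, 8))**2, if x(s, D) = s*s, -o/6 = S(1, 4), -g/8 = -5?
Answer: 7921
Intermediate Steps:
g = 40 (g = -8*(-5) = 40)
S(L, W) = 42 + L (S(L, W) = (40 + 2) + L = 42 + L)
o = -258 (o = -6*(42 + 1) = -6*43 = -258)
x(s, D) = s**2
(o + x(13, 8))**2 = (-258 + 13**2)**2 = (-258 + 169)**2 = (-89)**2 = 7921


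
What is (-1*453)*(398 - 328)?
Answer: -31710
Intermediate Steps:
(-1*453)*(398 - 328) = -453*70 = -31710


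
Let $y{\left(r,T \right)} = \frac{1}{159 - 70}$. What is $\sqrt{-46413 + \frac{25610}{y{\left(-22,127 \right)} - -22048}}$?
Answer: $\frac{i \sqrt{178709495260964307}}{1962273} \approx 215.43 i$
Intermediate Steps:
$y{\left(r,T \right)} = \frac{1}{89}$
$\sqrt{-46413 + \frac{25610}{y{\left(-22,127 \right)} - -22048}} = \sqrt{-46413 + \frac{25610}{\frac{1}{89} - -22048}} = \sqrt{-46413 + \frac{25610}{\frac{1}{89} + 22048}} = \sqrt{-46413 + \frac{25610}{\frac{1962273}{89}}} = \sqrt{-46413 + 25610 \cdot \frac{89}{1962273}} = \sqrt{-46413 + \frac{2279290}{1962273}} = \sqrt{- \frac{91072697459}{1962273}} = \frac{i \sqrt{178709495260964307}}{1962273}$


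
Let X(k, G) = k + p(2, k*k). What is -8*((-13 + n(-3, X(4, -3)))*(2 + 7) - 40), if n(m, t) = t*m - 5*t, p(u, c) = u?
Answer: 4712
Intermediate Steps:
X(k, G) = 2 + k (X(k, G) = k + 2 = 2 + k)
n(m, t) = -5*t + m*t (n(m, t) = m*t - 5*t = -5*t + m*t)
-8*((-13 + n(-3, X(4, -3)))*(2 + 7) - 40) = -8*((-13 + (2 + 4)*(-5 - 3))*(2 + 7) - 40) = -8*((-13 + 6*(-8))*9 - 40) = -8*((-13 - 48)*9 - 40) = -8*(-61*9 - 40) = -8*(-549 - 40) = -8*(-589) = 4712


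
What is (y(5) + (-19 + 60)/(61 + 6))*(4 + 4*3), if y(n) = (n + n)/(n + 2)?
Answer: 15312/469 ≈ 32.648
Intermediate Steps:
y(n) = 2*n/(2 + n) (y(n) = (2*n)/(2 + n) = 2*n/(2 + n))
(y(5) + (-19 + 60)/(61 + 6))*(4 + 4*3) = (2*5/(2 + 5) + (-19 + 60)/(61 + 6))*(4 + 4*3) = (2*5/7 + 41/67)*(4 + 12) = (2*5*(1/7) + 41*(1/67))*16 = (10/7 + 41/67)*16 = (957/469)*16 = 15312/469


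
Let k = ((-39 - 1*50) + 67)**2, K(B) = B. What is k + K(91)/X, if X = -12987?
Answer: 483509/999 ≈ 483.99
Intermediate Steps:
k = 484 (k = ((-39 - 50) + 67)**2 = (-89 + 67)**2 = (-22)**2 = 484)
k + K(91)/X = 484 + 91/(-12987) = 484 + 91*(-1/12987) = 484 - 7/999 = 483509/999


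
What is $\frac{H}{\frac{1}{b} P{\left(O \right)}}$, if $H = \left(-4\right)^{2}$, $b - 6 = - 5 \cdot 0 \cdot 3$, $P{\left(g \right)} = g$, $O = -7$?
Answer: $- \frac{96}{7} \approx -13.714$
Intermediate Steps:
$b = 6$ ($b = 6 - 5 \cdot 0 \cdot 3 = 6 - 0 = 6 + 0 = 6$)
$H = 16$
$\frac{H}{\frac{1}{b} P{\left(O \right)}} = \frac{16}{\frac{1}{6} \left(-7\right)} = \frac{16}{- \frac{7}{6}} = 16 \left(- \frac{6}{7}\right) = - \frac{96}{7}$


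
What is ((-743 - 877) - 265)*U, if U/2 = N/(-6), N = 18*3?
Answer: 33930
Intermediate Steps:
N = 54
U = -18 (U = 2*(54/(-6)) = 2*(54*(-⅙)) = 2*(-9) = -18)
((-743 - 877) - 265)*U = ((-743 - 877) - 265)*(-18) = (-1620 - 265)*(-18) = -1885*(-18) = 33930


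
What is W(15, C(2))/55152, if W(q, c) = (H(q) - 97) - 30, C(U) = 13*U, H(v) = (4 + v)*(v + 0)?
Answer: 79/27576 ≈ 0.0028648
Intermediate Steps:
H(v) = v*(4 + v) (H(v) = (4 + v)*v = v*(4 + v))
W(q, c) = -127 + q*(4 + q) (W(q, c) = (q*(4 + q) - 97) - 30 = (-97 + q*(4 + q)) - 30 = -127 + q*(4 + q))
W(15, C(2))/55152 = (-127 + 15*(4 + 15))/55152 = (-127 + 15*19)*(1/55152) = (-127 + 285)*(1/55152) = 158*(1/55152) = 79/27576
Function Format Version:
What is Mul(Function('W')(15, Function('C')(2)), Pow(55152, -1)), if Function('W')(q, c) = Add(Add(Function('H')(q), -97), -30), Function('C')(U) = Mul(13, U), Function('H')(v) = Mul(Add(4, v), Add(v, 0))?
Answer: Rational(79, 27576) ≈ 0.0028648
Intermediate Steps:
Function('H')(v) = Mul(v, Add(4, v)) (Function('H')(v) = Mul(Add(4, v), v) = Mul(v, Add(4, v)))
Function('W')(q, c) = Add(-127, Mul(q, Add(4, q))) (Function('W')(q, c) = Add(Add(Mul(q, Add(4, q)), -97), -30) = Add(Add(-97, Mul(q, Add(4, q))), -30) = Add(-127, Mul(q, Add(4, q))))
Mul(Function('W')(15, Function('C')(2)), Pow(55152, -1)) = Mul(Add(-127, Mul(15, Add(4, 15))), Pow(55152, -1)) = Mul(Add(-127, Mul(15, 19)), Rational(1, 55152)) = Mul(Add(-127, 285), Rational(1, 55152)) = Mul(158, Rational(1, 55152)) = Rational(79, 27576)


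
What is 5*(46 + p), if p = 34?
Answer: 400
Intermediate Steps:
5*(46 + p) = 5*(46 + 34) = 5*80 = 400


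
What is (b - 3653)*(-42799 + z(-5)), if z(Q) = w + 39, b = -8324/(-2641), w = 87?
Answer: 2959249443/19 ≈ 1.5575e+8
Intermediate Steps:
b = 8324/2641 (b = -8324*(-1/2641) = 8324/2641 ≈ 3.1518)
z(Q) = 126 (z(Q) = 87 + 39 = 126)
(b - 3653)*(-42799 + z(-5)) = (8324/2641 - 3653)*(-42799 + 126) = -9639249/2641*(-42673) = 2959249443/19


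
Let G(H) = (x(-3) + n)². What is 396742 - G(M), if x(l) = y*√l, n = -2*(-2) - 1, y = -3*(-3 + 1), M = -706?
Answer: 396841 - 36*I*√3 ≈ 3.9684e+5 - 62.354*I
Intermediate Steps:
y = 6 (y = -3*(-2) = 6)
n = 3 (n = 4 - 1 = 3)
x(l) = 6*√l
G(H) = (3 + 6*I*√3)² (G(H) = (6*√(-3) + 3)² = (6*(I*√3) + 3)² = (6*I*√3 + 3)² = (3 + 6*I*√3)²)
396742 - G(M) = 396742 - (-99 + 36*I*√3) = 396742 + (99 - 36*I*√3) = 396841 - 36*I*√3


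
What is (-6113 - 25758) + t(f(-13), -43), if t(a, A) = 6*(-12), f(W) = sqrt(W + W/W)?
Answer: -31943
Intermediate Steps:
f(W) = sqrt(1 + W) (f(W) = sqrt(W + 1) = sqrt(1 + W))
t(a, A) = -72
(-6113 - 25758) + t(f(-13), -43) = (-6113 - 25758) - 72 = -31871 - 72 = -31943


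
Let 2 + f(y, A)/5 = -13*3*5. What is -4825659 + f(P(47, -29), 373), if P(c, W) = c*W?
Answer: -4826644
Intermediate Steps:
P(c, W) = W*c
f(y, A) = -985 (f(y, A) = -10 + 5*(-13*3*5) = -10 + 5*(-39*5) = -10 + 5*(-195) = -10 - 975 = -985)
-4825659 + f(P(47, -29), 373) = -4825659 - 985 = -4826644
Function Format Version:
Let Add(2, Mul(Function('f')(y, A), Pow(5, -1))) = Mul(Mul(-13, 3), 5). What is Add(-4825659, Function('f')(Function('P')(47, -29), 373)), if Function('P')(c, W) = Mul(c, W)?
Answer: -4826644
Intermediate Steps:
Function('P')(c, W) = Mul(W, c)
Function('f')(y, A) = -985 (Function('f')(y, A) = Add(-10, Mul(5, Mul(Mul(-13, 3), 5))) = Add(-10, Mul(5, Mul(-39, 5))) = Add(-10, Mul(5, -195)) = Add(-10, -975) = -985)
Add(-4825659, Function('f')(Function('P')(47, -29), 373)) = Add(-4825659, -985) = -4826644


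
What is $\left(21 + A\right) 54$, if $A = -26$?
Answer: $-270$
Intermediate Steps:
$\left(21 + A\right) 54 = \left(21 - 26\right) 54 = \left(-5\right) 54 = -270$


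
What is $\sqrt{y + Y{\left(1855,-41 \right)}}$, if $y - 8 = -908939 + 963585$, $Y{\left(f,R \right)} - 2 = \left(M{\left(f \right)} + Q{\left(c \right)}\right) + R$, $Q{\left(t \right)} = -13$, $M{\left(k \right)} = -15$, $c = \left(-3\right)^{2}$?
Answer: $13 \sqrt{323} \approx 233.64$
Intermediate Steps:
$c = 9$
$Y{\left(f,R \right)} = -26 + R$ ($Y{\left(f,R \right)} = 2 + \left(\left(-15 - 13\right) + R\right) = 2 + \left(-28 + R\right) = -26 + R$)
$y = 54654$ ($y = 8 + \left(-908939 + 963585\right) = 8 + 54646 = 54654$)
$\sqrt{y + Y{\left(1855,-41 \right)}} = \sqrt{54654 - 67} = \sqrt{54587} = 13 \sqrt{323}$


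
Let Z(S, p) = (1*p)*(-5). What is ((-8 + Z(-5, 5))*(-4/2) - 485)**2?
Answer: 175561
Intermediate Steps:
Z(S, p) = -5*p (Z(S, p) = p*(-5) = -5*p)
((-8 + Z(-5, 5))*(-4/2) - 485)**2 = ((-8 - 5*5)*(-4/2) - 485)**2 = ((-8 - 25)*(-4*1/2) - 485)**2 = (-33*(-2) - 485)**2 = (66 - 485)**2 = (-419)**2 = 175561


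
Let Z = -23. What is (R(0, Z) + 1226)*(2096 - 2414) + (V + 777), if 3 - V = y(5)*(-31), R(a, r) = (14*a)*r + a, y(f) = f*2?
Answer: -388778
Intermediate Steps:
y(f) = 2*f
R(a, r) = a + 14*a*r (R(a, r) = 14*a*r + a = a + 14*a*r)
V = 313 (V = 3 - 2*5*(-31) = 3 - 10*(-31) = 3 - 1*(-310) = 3 + 310 = 313)
(R(0, Z) + 1226)*(2096 - 2414) + (V + 777) = (0*(1 + 14*(-23)) + 1226)*(2096 - 2414) + (313 + 777) = (0*(1 - 322) + 1226)*(-318) + 1090 = (0*(-321) + 1226)*(-318) + 1090 = (0 + 1226)*(-318) + 1090 = 1226*(-318) + 1090 = -389868 + 1090 = -388778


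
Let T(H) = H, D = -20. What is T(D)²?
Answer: 400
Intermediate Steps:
T(D)² = (-20)² = 400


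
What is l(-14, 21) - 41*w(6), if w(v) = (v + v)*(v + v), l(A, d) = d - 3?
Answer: -5886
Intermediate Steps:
l(A, d) = -3 + d
w(v) = 4*v² (w(v) = (2*v)*(2*v) = 4*v²)
l(-14, 21) - 41*w(6) = (-3 + 21) - 164*6² = 18 - 164*36 = 18 - 41*144 = 18 - 5904 = -5886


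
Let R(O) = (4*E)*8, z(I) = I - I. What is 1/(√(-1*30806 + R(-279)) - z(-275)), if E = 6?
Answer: -I*√30614/30614 ≈ -0.0057153*I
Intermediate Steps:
z(I) = 0
R(O) = 192 (R(O) = (4*6)*8 = 24*8 = 192)
1/(√(-1*30806 + R(-279)) - z(-275)) = 1/(√(-1*30806 + 192) - 1*0) = 1/(√(-30806 + 192) + 0) = 1/(√(-30614) + 0) = 1/(I*√30614 + 0) = 1/(I*√30614) = -I*√30614/30614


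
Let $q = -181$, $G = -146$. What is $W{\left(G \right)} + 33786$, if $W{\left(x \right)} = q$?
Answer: $33605$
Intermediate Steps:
$W{\left(x \right)} = -181$
$W{\left(G \right)} + 33786 = -181 + 33786 = 33605$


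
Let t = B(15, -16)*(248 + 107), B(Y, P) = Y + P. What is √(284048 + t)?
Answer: √283693 ≈ 532.63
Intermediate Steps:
B(Y, P) = P + Y
t = -355 (t = (-16 + 15)*(248 + 107) = -1*355 = -355)
√(284048 + t) = √(284048 - 355) = √283693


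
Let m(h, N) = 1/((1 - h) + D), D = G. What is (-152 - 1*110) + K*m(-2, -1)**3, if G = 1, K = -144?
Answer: -1057/4 ≈ -264.25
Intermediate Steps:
D = 1
m(h, N) = 1/(2 - h) (m(h, N) = 1/((1 - h) + 1) = 1/(2 - h))
(-152 - 1*110) + K*m(-2, -1)**3 = (-152 - 1*110) - 144/(2 - 1*(-2))**3 = (-152 - 110) - 144/(2 + 2)**3 = -262 - 144*(1/4)**3 = -262 - 144*1/64 = -262 - 9/4 = -1057/4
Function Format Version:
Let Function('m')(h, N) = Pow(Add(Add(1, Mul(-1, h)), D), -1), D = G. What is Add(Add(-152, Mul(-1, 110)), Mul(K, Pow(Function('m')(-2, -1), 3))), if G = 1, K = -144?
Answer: Rational(-1057, 4) ≈ -264.25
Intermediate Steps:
D = 1
Function('m')(h, N) = Pow(Add(2, Mul(-1, h)), -1) (Function('m')(h, N) = Pow(Add(Add(1, Mul(-1, h)), 1), -1) = Pow(Add(2, Mul(-1, h)), -1))
Add(Add(-152, Mul(-1, 110)), Mul(K, Pow(Function('m')(-2, -1), 3))) = Add(Add(-152, Mul(-1, 110)), Mul(-144, Pow(Pow(Add(2, Mul(-1, -2)), -1), 3))) = Add(Add(-152, -110), Mul(-144, Pow(Pow(Add(2, 2), -1), 3))) = Add(-262, Mul(-144, Pow(Pow(4, -1), 3))) = Add(-262, Mul(-144, Pow(Rational(1, 4), 3))) = Add(-262, Mul(-144, Rational(1, 64))) = Add(-262, Rational(-9, 4)) = Rational(-1057, 4)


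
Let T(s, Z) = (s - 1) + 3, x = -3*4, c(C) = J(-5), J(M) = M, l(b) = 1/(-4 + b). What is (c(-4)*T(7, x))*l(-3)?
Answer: 45/7 ≈ 6.4286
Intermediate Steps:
c(C) = -5
x = -12
T(s, Z) = 2 + s (T(s, Z) = (-1 + s) + 3 = 2 + s)
(c(-4)*T(7, x))*l(-3) = (-5*(2 + 7))/(-4 - 3) = -5*9/(-7) = -45*(-1/7) = 45/7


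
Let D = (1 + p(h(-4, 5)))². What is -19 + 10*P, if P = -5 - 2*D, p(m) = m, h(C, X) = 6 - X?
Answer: -149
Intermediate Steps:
D = 4 (D = (1 + (6 - 1*5))² = (1 + (6 - 5))² = (1 + 1)² = 2² = 4)
P = -13 (P = -5 - 2*4 = -5 - 8 = -13)
-19 + 10*P = -19 + 10*(-13) = -19 - 130 = -149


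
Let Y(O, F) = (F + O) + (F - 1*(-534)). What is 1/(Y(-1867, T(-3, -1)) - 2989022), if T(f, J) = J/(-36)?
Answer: -18/53826389 ≈ -3.3441e-7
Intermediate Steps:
T(f, J) = -J/36 (T(f, J) = J*(-1/36) = -J/36)
Y(O, F) = 534 + O + 2*F (Y(O, F) = (F + O) + (F + 534) = (F + O) + (534 + F) = 534 + O + 2*F)
1/(Y(-1867, T(-3, -1)) - 2989022) = 1/((534 - 1867 + 2*(-1/36*(-1))) - 2989022) = 1/((534 - 1867 + 2*(1/36)) - 2989022) = 1/((534 - 1867 + 1/18) - 2989022) = 1/(-23993/18 - 2989022) = 1/(-53826389/18) = -18/53826389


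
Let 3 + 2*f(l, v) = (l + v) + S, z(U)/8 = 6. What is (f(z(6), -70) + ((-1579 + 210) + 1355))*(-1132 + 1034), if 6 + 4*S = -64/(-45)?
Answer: 238777/90 ≈ 2653.1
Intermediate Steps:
S = -103/90 (S = -3/2 + (-64/(-45))/4 = -3/2 + (-64*(-1/45))/4 = -3/2 + (¼)*(64/45) = -3/2 + 16/45 = -103/90 ≈ -1.1444)
z(U) = 48 (z(U) = 8*6 = 48)
f(l, v) = -373/180 + l/2 + v/2 (f(l, v) = -3/2 + ((l + v) - 103/90)/2 = -3/2 + (-103/90 + l + v)/2 = -3/2 + (-103/180 + l/2 + v/2) = -373/180 + l/2 + v/2)
(f(z(6), -70) + ((-1579 + 210) + 1355))*(-1132 + 1034) = ((-373/180 + (½)*48 + (½)*(-70)) + ((-1579 + 210) + 1355))*(-1132 + 1034) = ((-373/180 + 24 - 35) + (-1369 + 1355))*(-98) = (-2353/180 - 14)*(-98) = -4873/180*(-98) = 238777/90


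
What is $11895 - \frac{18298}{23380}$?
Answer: $\frac{19863343}{1670} \approx 11894.0$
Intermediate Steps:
$11895 - \frac{18298}{23380} = 11895 - 18298 \cdot \frac{1}{23380} = 11895 - \frac{1307}{1670} = \frac{19863343}{1670}$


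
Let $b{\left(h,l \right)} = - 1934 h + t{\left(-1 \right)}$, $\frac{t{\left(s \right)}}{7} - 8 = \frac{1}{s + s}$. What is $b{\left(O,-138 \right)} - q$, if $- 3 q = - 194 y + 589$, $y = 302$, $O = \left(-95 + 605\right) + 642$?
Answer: $- \frac{4494497}{2} \approx -2.2472 \cdot 10^{6}$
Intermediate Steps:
$O = 1152$ ($O = 510 + 642 = 1152$)
$t{\left(s \right)} = 56 + \frac{7}{2 s}$ ($t{\left(s \right)} = 56 + \frac{7}{s + s} = 56 + \frac{7}{2 s}$)
$q = 19333$ ($q = - \frac{\left(-194\right) 302 + 589}{3} = - \frac{-58588 + 589}{3} = \left(- \frac{1}{3}\right) \left(-57999\right) = 19333$)
$b{\left(h,l \right)} = \frac{105}{2} - 1934 h$ ($b{\left(h,l \right)} = - 1934 h + \left(56 + \frac{7}{2 \left(-1\right)}\right) = - 1934 h + \left(56 + \frac{7}{2} \left(-1\right)\right) = - 1934 h + \left(56 - \frac{7}{2}\right) = - 1934 h + \frac{105}{2} = \frac{105}{2} - 1934 h$)
$b{\left(O,-138 \right)} - q = \left(\frac{105}{2} - 2227968\right) - 19333 = - \frac{4455831}{2} - 19333 = - \frac{4494497}{2}$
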